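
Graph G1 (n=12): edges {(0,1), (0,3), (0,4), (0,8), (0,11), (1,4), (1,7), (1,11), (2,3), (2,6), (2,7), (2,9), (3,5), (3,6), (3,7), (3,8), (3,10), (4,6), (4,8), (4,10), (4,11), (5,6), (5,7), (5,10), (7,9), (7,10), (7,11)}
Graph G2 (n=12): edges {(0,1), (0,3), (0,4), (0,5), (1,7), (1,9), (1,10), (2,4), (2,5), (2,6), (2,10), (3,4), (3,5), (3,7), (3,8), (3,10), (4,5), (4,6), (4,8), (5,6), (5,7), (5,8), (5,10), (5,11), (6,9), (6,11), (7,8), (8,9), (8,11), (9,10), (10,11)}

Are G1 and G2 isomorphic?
No, not isomorphic

The graphs are NOT isomorphic.

Counting triangles (3-cliques): G1 has 15, G2 has 20.
Triangle count is an isomorphism invariant, so differing triangle counts rule out isomorphism.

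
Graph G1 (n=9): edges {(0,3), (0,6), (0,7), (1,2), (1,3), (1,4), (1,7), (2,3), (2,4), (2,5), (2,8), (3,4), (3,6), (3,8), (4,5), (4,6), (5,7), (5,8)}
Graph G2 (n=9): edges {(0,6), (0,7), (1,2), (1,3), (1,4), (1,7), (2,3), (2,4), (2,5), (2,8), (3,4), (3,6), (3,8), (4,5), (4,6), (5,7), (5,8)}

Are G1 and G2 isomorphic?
No, not isomorphic

The graphs are NOT isomorphic.

Counting edges: G1 has 18 edge(s); G2 has 17 edge(s).
Edge count is an isomorphism invariant (a bijection on vertices induces a bijection on edges), so differing edge counts rule out isomorphism.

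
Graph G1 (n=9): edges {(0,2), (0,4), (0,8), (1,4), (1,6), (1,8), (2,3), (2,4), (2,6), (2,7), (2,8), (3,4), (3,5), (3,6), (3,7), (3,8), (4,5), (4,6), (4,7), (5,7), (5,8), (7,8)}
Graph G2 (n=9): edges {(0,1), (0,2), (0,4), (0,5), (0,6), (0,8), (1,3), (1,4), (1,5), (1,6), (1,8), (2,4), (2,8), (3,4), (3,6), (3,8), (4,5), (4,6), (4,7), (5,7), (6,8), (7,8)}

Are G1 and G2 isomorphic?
Yes, isomorphic

The graphs are isomorphic.
One valid mapping φ: V(G1) → V(G2): 0→2, 1→7, 2→0, 3→1, 4→4, 5→3, 6→5, 7→6, 8→8

Verify φ preserves adjacency — for each edge of G1, its image is an edge of G2:
  (0,2) → (φ(0),φ(2)) = (0,2) ∈ E(G2) ✓
  (0,4) → (φ(0),φ(4)) = (2,4) ∈ E(G2) ✓
  (0,8) → (φ(0),φ(8)) = (2,8) ∈ E(G2) ✓
  (1,4) → (φ(1),φ(4)) = (4,7) ∈ E(G2) ✓
  (1,6) → (φ(1),φ(6)) = (5,7) ∈ E(G2) ✓
  (1,8) → (φ(1),φ(8)) = (7,8) ∈ E(G2) ✓
  (2,3) → (φ(2),φ(3)) = (0,1) ∈ E(G2) ✓
  (2,4) → (φ(2),φ(4)) = (0,4) ∈ E(G2) ✓
  (2,6) → (φ(2),φ(6)) = (0,5) ∈ E(G2) ✓
  (2,7) → (φ(2),φ(7)) = (0,6) ∈ E(G2) ✓
  (2,8) → (φ(2),φ(8)) = (0,8) ∈ E(G2) ✓
  (3,4) → (φ(3),φ(4)) = (1,4) ∈ E(G2) ✓
  (3,5) → (φ(3),φ(5)) = (1,3) ∈ E(G2) ✓
  (3,6) → (φ(3),φ(6)) = (1,5) ∈ E(G2) ✓
  (3,7) → (φ(3),φ(7)) = (1,6) ∈ E(G2) ✓
  (3,8) → (φ(3),φ(8)) = (1,8) ∈ E(G2) ✓
  (4,5) → (φ(4),φ(5)) = (3,4) ∈ E(G2) ✓
  (4,6) → (φ(4),φ(6)) = (4,5) ∈ E(G2) ✓
  (4,7) → (φ(4),φ(7)) = (4,6) ∈ E(G2) ✓
  (5,7) → (φ(5),φ(7)) = (3,6) ∈ E(G2) ✓
  (5,8) → (φ(5),φ(8)) = (3,8) ∈ E(G2) ✓
  (7,8) → (φ(7),φ(8)) = (6,8) ∈ E(G2) ✓
All 22 edges of G1 map to edges of G2, and |E(G1)| = |E(G2)| = 22, so φ is a bijection on edges as well as vertices. Hence G1 ≅ G2.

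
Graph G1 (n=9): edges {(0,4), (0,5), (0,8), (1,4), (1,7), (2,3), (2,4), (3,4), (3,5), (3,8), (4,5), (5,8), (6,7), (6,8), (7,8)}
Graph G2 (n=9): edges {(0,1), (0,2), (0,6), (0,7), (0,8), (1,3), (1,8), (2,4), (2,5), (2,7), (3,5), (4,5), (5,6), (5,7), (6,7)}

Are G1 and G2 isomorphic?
Yes, isomorphic

The graphs are isomorphic.
One valid mapping φ: V(G1) → V(G2): 0→6, 1→3, 2→4, 3→2, 4→5, 5→7, 6→8, 7→1, 8→0

Verify φ preserves adjacency — for each edge of G1, its image is an edge of G2:
  (0,4) → (φ(0),φ(4)) = (5,6) ∈ E(G2) ✓
  (0,5) → (φ(0),φ(5)) = (6,7) ∈ E(G2) ✓
  (0,8) → (φ(0),φ(8)) = (0,6) ∈ E(G2) ✓
  (1,4) → (φ(1),φ(4)) = (3,5) ∈ E(G2) ✓
  (1,7) → (φ(1),φ(7)) = (1,3) ∈ E(G2) ✓
  (2,3) → (φ(2),φ(3)) = (2,4) ∈ E(G2) ✓
  (2,4) → (φ(2),φ(4)) = (4,5) ∈ E(G2) ✓
  (3,4) → (φ(3),φ(4)) = (2,5) ∈ E(G2) ✓
  (3,5) → (φ(3),φ(5)) = (2,7) ∈ E(G2) ✓
  (3,8) → (φ(3),φ(8)) = (0,2) ∈ E(G2) ✓
  (4,5) → (φ(4),φ(5)) = (5,7) ∈ E(G2) ✓
  (5,8) → (φ(5),φ(8)) = (0,7) ∈ E(G2) ✓
  (6,7) → (φ(6),φ(7)) = (1,8) ∈ E(G2) ✓
  (6,8) → (φ(6),φ(8)) = (0,8) ∈ E(G2) ✓
  (7,8) → (φ(7),φ(8)) = (0,1) ∈ E(G2) ✓
All 15 edges of G1 map to edges of G2, and |E(G1)| = |E(G2)| = 15, so φ is a bijection on edges as well as vertices. Hence G1 ≅ G2.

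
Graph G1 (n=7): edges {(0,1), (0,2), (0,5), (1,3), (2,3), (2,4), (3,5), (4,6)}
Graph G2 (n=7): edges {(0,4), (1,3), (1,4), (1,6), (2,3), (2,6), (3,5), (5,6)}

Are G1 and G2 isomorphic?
Yes, isomorphic

The graphs are isomorphic.
One valid mapping φ: V(G1) → V(G2): 0→6, 1→5, 2→1, 3→3, 4→4, 5→2, 6→0

Verify φ preserves adjacency — for each edge of G1, its image is an edge of G2:
  (0,1) → (φ(0),φ(1)) = (5,6) ∈ E(G2) ✓
  (0,2) → (φ(0),φ(2)) = (1,6) ∈ E(G2) ✓
  (0,5) → (φ(0),φ(5)) = (2,6) ∈ E(G2) ✓
  (1,3) → (φ(1),φ(3)) = (3,5) ∈ E(G2) ✓
  (2,3) → (φ(2),φ(3)) = (1,3) ∈ E(G2) ✓
  (2,4) → (φ(2),φ(4)) = (1,4) ∈ E(G2) ✓
  (3,5) → (φ(3),φ(5)) = (2,3) ∈ E(G2) ✓
  (4,6) → (φ(4),φ(6)) = (0,4) ∈ E(G2) ✓
All 8 edges of G1 map to edges of G2, and |E(G1)| = |E(G2)| = 8, so φ is a bijection on edges as well as vertices. Hence G1 ≅ G2.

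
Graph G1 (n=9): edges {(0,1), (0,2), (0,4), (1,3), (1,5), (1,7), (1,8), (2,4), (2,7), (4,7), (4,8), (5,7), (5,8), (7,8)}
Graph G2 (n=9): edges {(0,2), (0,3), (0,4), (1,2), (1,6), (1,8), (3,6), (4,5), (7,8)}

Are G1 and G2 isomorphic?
No, not isomorphic

The graphs are NOT isomorphic.

Connected components of G1: 2 component(s) with vertex sets [[6], [0, 1, 2, 3, 4, 5, 7, 8]], sizes [1, 8].
Connected components of G2: 1 component(s) with vertex sets [[0, 1, 2, 3, 4, 5, 6, 7, 8]], sizes [9].
The number of connected components (and the multiset of component sizes) is an isomorphism invariant — an isomorphism maps each component of G1 bijectively onto a component of G2. Since G1 has 2 component(s) and G2 has 1, they cannot be isomorphic.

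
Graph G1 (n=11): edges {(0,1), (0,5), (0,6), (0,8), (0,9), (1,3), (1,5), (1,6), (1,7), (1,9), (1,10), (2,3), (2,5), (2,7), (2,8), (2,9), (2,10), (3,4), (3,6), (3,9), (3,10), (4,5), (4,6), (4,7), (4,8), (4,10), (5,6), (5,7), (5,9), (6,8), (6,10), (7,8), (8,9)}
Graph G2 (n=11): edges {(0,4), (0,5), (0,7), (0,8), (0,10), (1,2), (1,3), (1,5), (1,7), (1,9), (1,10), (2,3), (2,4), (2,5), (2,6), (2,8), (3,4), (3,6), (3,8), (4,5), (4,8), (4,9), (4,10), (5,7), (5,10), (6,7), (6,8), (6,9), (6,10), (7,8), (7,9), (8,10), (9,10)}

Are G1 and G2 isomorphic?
Yes, isomorphic

The graphs are isomorphic.
One valid mapping φ: V(G1) → V(G2): 0→0, 1→4, 2→1, 3→2, 4→6, 5→10, 6→8, 7→9, 8→7, 9→5, 10→3

Verify φ preserves adjacency — for each edge of G1, its image is an edge of G2:
  (0,1) → (φ(0),φ(1)) = (0,4) ∈ E(G2) ✓
  (0,5) → (φ(0),φ(5)) = (0,10) ∈ E(G2) ✓
  (0,6) → (φ(0),φ(6)) = (0,8) ∈ E(G2) ✓
  (0,8) → (φ(0),φ(8)) = (0,7) ∈ E(G2) ✓
  (0,9) → (φ(0),φ(9)) = (0,5) ∈ E(G2) ✓
  (1,3) → (φ(1),φ(3)) = (2,4) ∈ E(G2) ✓
  (1,5) → (φ(1),φ(5)) = (4,10) ∈ E(G2) ✓
  (1,6) → (φ(1),φ(6)) = (4,8) ∈ E(G2) ✓
  (1,7) → (φ(1),φ(7)) = (4,9) ∈ E(G2) ✓
  (1,9) → (φ(1),φ(9)) = (4,5) ∈ E(G2) ✓
  (1,10) → (φ(1),φ(10)) = (3,4) ∈ E(G2) ✓
  (2,3) → (φ(2),φ(3)) = (1,2) ∈ E(G2) ✓
  (2,5) → (φ(2),φ(5)) = (1,10) ∈ E(G2) ✓
  (2,7) → (φ(2),φ(7)) = (1,9) ∈ E(G2) ✓
  (2,8) → (φ(2),φ(8)) = (1,7) ∈ E(G2) ✓
  (2,9) → (φ(2),φ(9)) = (1,5) ∈ E(G2) ✓
  (2,10) → (φ(2),φ(10)) = (1,3) ∈ E(G2) ✓
  (3,4) → (φ(3),φ(4)) = (2,6) ∈ E(G2) ✓
  (3,6) → (φ(3),φ(6)) = (2,8) ∈ E(G2) ✓
  (3,9) → (φ(3),φ(9)) = (2,5) ∈ E(G2) ✓
  (3,10) → (φ(3),φ(10)) = (2,3) ∈ E(G2) ✓
  (4,5) → (φ(4),φ(5)) = (6,10) ∈ E(G2) ✓
  (4,6) → (φ(4),φ(6)) = (6,8) ∈ E(G2) ✓
  (4,7) → (φ(4),φ(7)) = (6,9) ∈ E(G2) ✓
  (4,8) → (φ(4),φ(8)) = (6,7) ∈ E(G2) ✓
  (4,10) → (φ(4),φ(10)) = (3,6) ∈ E(G2) ✓
  (5,6) → (φ(5),φ(6)) = (8,10) ∈ E(G2) ✓
  (5,7) → (φ(5),φ(7)) = (9,10) ∈ E(G2) ✓
  (5,9) → (φ(5),φ(9)) = (5,10) ∈ E(G2) ✓
  (6,8) → (φ(6),φ(8)) = (7,8) ∈ E(G2) ✓
  (6,10) → (φ(6),φ(10)) = (3,8) ∈ E(G2) ✓
  (7,8) → (φ(7),φ(8)) = (7,9) ∈ E(G2) ✓
  (8,9) → (φ(8),φ(9)) = (5,7) ∈ E(G2) ✓
All 33 edges of G1 map to edges of G2, and |E(G1)| = |E(G2)| = 33, so φ is a bijection on edges as well as vertices. Hence G1 ≅ G2.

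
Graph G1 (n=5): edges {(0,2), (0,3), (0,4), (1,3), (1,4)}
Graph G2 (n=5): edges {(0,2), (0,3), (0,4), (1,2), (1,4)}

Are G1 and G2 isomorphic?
Yes, isomorphic

The graphs are isomorphic.
One valid mapping φ: V(G1) → V(G2): 0→0, 1→1, 2→3, 3→4, 4→2

Verify φ preserves adjacency — for each edge of G1, its image is an edge of G2:
  (0,2) → (φ(0),φ(2)) = (0,3) ∈ E(G2) ✓
  (0,3) → (φ(0),φ(3)) = (0,4) ∈ E(G2) ✓
  (0,4) → (φ(0),φ(4)) = (0,2) ∈ E(G2) ✓
  (1,3) → (φ(1),φ(3)) = (1,4) ∈ E(G2) ✓
  (1,4) → (φ(1),φ(4)) = (1,2) ∈ E(G2) ✓
All 5 edges of G1 map to edges of G2, and |E(G1)| = |E(G2)| = 5, so φ is a bijection on edges as well as vertices. Hence G1 ≅ G2.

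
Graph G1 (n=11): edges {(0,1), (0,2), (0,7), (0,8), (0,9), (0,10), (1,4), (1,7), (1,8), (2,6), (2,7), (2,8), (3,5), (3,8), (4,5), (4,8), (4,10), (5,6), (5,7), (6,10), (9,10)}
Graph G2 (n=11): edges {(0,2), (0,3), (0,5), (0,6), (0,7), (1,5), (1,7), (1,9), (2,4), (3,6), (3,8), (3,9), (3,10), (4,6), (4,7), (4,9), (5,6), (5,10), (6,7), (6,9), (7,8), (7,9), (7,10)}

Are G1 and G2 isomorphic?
No, not isomorphic

The graphs are NOT isomorphic.

Degrees in G1: deg(0)=6, deg(1)=4, deg(2)=4, deg(3)=2, deg(4)=4, deg(5)=4, deg(6)=3, deg(7)=4, deg(8)=5, deg(9)=2, deg(10)=4.
Sorted degree sequence of G1: [6, 5, 4, 4, 4, 4, 4, 4, 3, 2, 2].
Degrees in G2: deg(0)=5, deg(1)=3, deg(2)=2, deg(3)=5, deg(4)=4, deg(5)=4, deg(6)=6, deg(7)=7, deg(8)=2, deg(9)=5, deg(10)=3.
Sorted degree sequence of G2: [7, 6, 5, 5, 5, 4, 4, 3, 3, 2, 2].
The (sorted) degree sequence is an isomorphism invariant, so since G1 and G2 have different degree sequences they cannot be isomorphic.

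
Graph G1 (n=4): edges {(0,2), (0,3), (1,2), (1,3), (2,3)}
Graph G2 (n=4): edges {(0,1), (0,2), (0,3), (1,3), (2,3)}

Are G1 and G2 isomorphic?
Yes, isomorphic

The graphs are isomorphic.
One valid mapping φ: V(G1) → V(G2): 0→2, 1→1, 2→3, 3→0

Verify φ preserves adjacency — for each edge of G1, its image is an edge of G2:
  (0,2) → (φ(0),φ(2)) = (2,3) ∈ E(G2) ✓
  (0,3) → (φ(0),φ(3)) = (0,2) ∈ E(G2) ✓
  (1,2) → (φ(1),φ(2)) = (1,3) ∈ E(G2) ✓
  (1,3) → (φ(1),φ(3)) = (0,1) ∈ E(G2) ✓
  (2,3) → (φ(2),φ(3)) = (0,3) ∈ E(G2) ✓
All 5 edges of G1 map to edges of G2, and |E(G1)| = |E(G2)| = 5, so φ is a bijection on edges as well as vertices. Hence G1 ≅ G2.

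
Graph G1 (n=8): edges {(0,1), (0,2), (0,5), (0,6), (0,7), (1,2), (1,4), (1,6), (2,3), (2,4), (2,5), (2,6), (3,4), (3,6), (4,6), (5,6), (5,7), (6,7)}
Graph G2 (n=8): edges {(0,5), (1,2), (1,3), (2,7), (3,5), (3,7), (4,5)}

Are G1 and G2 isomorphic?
No, not isomorphic

The graphs are NOT isomorphic.

Connected components of G1: 1 component(s) with vertex sets [[0, 1, 2, 3, 4, 5, 6, 7]], sizes [8].
Connected components of G2: 2 component(s) with vertex sets [[6], [0, 1, 2, 3, 4, 5, 7]], sizes [1, 7].
The number of connected components (and the multiset of component sizes) is an isomorphism invariant — an isomorphism maps each component of G1 bijectively onto a component of G2. Since G1 has 1 component(s) and G2 has 2, they cannot be isomorphic.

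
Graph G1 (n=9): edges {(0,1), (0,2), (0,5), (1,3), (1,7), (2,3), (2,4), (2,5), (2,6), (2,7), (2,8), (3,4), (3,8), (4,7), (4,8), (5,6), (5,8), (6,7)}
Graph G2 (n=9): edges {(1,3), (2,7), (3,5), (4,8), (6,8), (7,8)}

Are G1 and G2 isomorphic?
No, not isomorphic

The graphs are NOT isomorphic.

Connected components of G1: 1 component(s) with vertex sets [[0, 1, 2, 3, 4, 5, 6, 7, 8]], sizes [9].
Connected components of G2: 3 component(s) with vertex sets [[0], [1, 3, 5], [2, 4, 6, 7, 8]], sizes [1, 3, 5].
The number of connected components (and the multiset of component sizes) is an isomorphism invariant — an isomorphism maps each component of G1 bijectively onto a component of G2. Since G1 has 1 component(s) and G2 has 3, they cannot be isomorphic.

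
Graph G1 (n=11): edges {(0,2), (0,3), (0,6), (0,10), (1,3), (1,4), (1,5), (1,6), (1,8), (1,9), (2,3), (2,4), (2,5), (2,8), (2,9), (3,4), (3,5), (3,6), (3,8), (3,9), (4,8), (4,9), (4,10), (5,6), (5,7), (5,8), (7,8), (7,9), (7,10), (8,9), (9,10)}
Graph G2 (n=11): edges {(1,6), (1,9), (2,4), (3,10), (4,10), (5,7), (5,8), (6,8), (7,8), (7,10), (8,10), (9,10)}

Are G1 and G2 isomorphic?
No, not isomorphic

The graphs are NOT isomorphic.

Connected components of G1: 1 component(s) with vertex sets [[0, 1, 2, 3, 4, 5, 6, 7, 8, 9, 10]], sizes [11].
Connected components of G2: 2 component(s) with vertex sets [[0], [1, 2, 3, 4, 5, 6, 7, 8, 9, 10]], sizes [1, 10].
The number of connected components (and the multiset of component sizes) is an isomorphism invariant — an isomorphism maps each component of G1 bijectively onto a component of G2. Since G1 has 1 component(s) and G2 has 2, they cannot be isomorphic.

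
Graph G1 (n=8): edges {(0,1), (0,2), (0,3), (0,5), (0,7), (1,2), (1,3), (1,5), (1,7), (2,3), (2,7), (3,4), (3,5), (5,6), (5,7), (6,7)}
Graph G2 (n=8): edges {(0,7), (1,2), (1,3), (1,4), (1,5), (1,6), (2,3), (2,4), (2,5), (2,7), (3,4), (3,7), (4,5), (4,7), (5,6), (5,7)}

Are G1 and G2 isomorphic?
Yes, isomorphic

The graphs are isomorphic.
One valid mapping φ: V(G1) → V(G2): 0→2, 1→4, 2→3, 3→7, 4→0, 5→5, 6→6, 7→1

Verify φ preserves adjacency — for each edge of G1, its image is an edge of G2:
  (0,1) → (φ(0),φ(1)) = (2,4) ∈ E(G2) ✓
  (0,2) → (φ(0),φ(2)) = (2,3) ∈ E(G2) ✓
  (0,3) → (φ(0),φ(3)) = (2,7) ∈ E(G2) ✓
  (0,5) → (φ(0),φ(5)) = (2,5) ∈ E(G2) ✓
  (0,7) → (φ(0),φ(7)) = (1,2) ∈ E(G2) ✓
  (1,2) → (φ(1),φ(2)) = (3,4) ∈ E(G2) ✓
  (1,3) → (φ(1),φ(3)) = (4,7) ∈ E(G2) ✓
  (1,5) → (φ(1),φ(5)) = (4,5) ∈ E(G2) ✓
  (1,7) → (φ(1),φ(7)) = (1,4) ∈ E(G2) ✓
  (2,3) → (φ(2),φ(3)) = (3,7) ∈ E(G2) ✓
  (2,7) → (φ(2),φ(7)) = (1,3) ∈ E(G2) ✓
  (3,4) → (φ(3),φ(4)) = (0,7) ∈ E(G2) ✓
  (3,5) → (φ(3),φ(5)) = (5,7) ∈ E(G2) ✓
  (5,6) → (φ(5),φ(6)) = (5,6) ∈ E(G2) ✓
  (5,7) → (φ(5),φ(7)) = (1,5) ∈ E(G2) ✓
  (6,7) → (φ(6),φ(7)) = (1,6) ∈ E(G2) ✓
All 16 edges of G1 map to edges of G2, and |E(G1)| = |E(G2)| = 16, so φ is a bijection on edges as well as vertices. Hence G1 ≅ G2.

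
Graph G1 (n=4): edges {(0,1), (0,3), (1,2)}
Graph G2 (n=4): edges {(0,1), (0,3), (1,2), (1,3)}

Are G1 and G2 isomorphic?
No, not isomorphic

The graphs are NOT isomorphic.

Counting edges: G1 has 3 edge(s); G2 has 4 edge(s).
Edge count is an isomorphism invariant (a bijection on vertices induces a bijection on edges), so differing edge counts rule out isomorphism.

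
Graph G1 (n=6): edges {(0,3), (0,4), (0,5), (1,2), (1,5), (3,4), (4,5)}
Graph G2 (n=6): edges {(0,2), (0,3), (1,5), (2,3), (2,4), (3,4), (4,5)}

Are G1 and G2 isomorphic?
Yes, isomorphic

The graphs are isomorphic.
One valid mapping φ: V(G1) → V(G2): 0→2, 1→5, 2→1, 3→0, 4→3, 5→4

Verify φ preserves adjacency — for each edge of G1, its image is an edge of G2:
  (0,3) → (φ(0),φ(3)) = (0,2) ∈ E(G2) ✓
  (0,4) → (φ(0),φ(4)) = (2,3) ∈ E(G2) ✓
  (0,5) → (φ(0),φ(5)) = (2,4) ∈ E(G2) ✓
  (1,2) → (φ(1),φ(2)) = (1,5) ∈ E(G2) ✓
  (1,5) → (φ(1),φ(5)) = (4,5) ∈ E(G2) ✓
  (3,4) → (φ(3),φ(4)) = (0,3) ∈ E(G2) ✓
  (4,5) → (φ(4),φ(5)) = (3,4) ∈ E(G2) ✓
All 7 edges of G1 map to edges of G2, and |E(G1)| = |E(G2)| = 7, so φ is a bijection on edges as well as vertices. Hence G1 ≅ G2.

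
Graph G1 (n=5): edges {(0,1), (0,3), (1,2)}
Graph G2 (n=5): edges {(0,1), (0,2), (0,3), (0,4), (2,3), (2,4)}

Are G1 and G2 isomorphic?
No, not isomorphic

The graphs are NOT isomorphic.

Counting triangles (3-cliques): G1 has 0, G2 has 2.
Triangle count is an isomorphism invariant, so differing triangle counts rule out isomorphism.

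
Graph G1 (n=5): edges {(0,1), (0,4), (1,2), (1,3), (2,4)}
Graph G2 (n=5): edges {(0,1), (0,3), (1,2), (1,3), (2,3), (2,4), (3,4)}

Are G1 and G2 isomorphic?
No, not isomorphic

The graphs are NOT isomorphic.

Counting triangles (3-cliques): G1 has 0, G2 has 3.
Triangle count is an isomorphism invariant, so differing triangle counts rule out isomorphism.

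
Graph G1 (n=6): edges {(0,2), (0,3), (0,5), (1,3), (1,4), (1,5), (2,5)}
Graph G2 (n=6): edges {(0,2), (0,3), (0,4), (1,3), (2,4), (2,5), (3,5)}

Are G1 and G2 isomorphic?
Yes, isomorphic

The graphs are isomorphic.
One valid mapping φ: V(G1) → V(G2): 0→2, 1→3, 2→4, 3→5, 4→1, 5→0

Verify φ preserves adjacency — for each edge of G1, its image is an edge of G2:
  (0,2) → (φ(0),φ(2)) = (2,4) ∈ E(G2) ✓
  (0,3) → (φ(0),φ(3)) = (2,5) ∈ E(G2) ✓
  (0,5) → (φ(0),φ(5)) = (0,2) ∈ E(G2) ✓
  (1,3) → (φ(1),φ(3)) = (3,5) ∈ E(G2) ✓
  (1,4) → (φ(1),φ(4)) = (1,3) ∈ E(G2) ✓
  (1,5) → (φ(1),φ(5)) = (0,3) ∈ E(G2) ✓
  (2,5) → (φ(2),φ(5)) = (0,4) ∈ E(G2) ✓
All 7 edges of G1 map to edges of G2, and |E(G1)| = |E(G2)| = 7, so φ is a bijection on edges as well as vertices. Hence G1 ≅ G2.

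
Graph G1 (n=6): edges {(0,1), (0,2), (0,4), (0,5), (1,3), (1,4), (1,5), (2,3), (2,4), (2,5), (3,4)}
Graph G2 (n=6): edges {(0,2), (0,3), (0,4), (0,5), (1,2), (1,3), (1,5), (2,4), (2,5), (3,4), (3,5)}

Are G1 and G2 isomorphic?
Yes, isomorphic

The graphs are isomorphic.
One valid mapping φ: V(G1) → V(G2): 0→0, 1→2, 2→3, 3→1, 4→5, 5→4

Verify φ preserves adjacency — for each edge of G1, its image is an edge of G2:
  (0,1) → (φ(0),φ(1)) = (0,2) ∈ E(G2) ✓
  (0,2) → (φ(0),φ(2)) = (0,3) ∈ E(G2) ✓
  (0,4) → (φ(0),φ(4)) = (0,5) ∈ E(G2) ✓
  (0,5) → (φ(0),φ(5)) = (0,4) ∈ E(G2) ✓
  (1,3) → (φ(1),φ(3)) = (1,2) ∈ E(G2) ✓
  (1,4) → (φ(1),φ(4)) = (2,5) ∈ E(G2) ✓
  (1,5) → (φ(1),φ(5)) = (2,4) ∈ E(G2) ✓
  (2,3) → (φ(2),φ(3)) = (1,3) ∈ E(G2) ✓
  (2,4) → (φ(2),φ(4)) = (3,5) ∈ E(G2) ✓
  (2,5) → (φ(2),φ(5)) = (3,4) ∈ E(G2) ✓
  (3,4) → (φ(3),φ(4)) = (1,5) ∈ E(G2) ✓
All 11 edges of G1 map to edges of G2, and |E(G1)| = |E(G2)| = 11, so φ is a bijection on edges as well as vertices. Hence G1 ≅ G2.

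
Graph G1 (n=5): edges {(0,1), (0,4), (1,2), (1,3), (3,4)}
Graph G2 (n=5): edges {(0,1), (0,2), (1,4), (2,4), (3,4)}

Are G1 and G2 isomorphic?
Yes, isomorphic

The graphs are isomorphic.
One valid mapping φ: V(G1) → V(G2): 0→1, 1→4, 2→3, 3→2, 4→0

Verify φ preserves adjacency — for each edge of G1, its image is an edge of G2:
  (0,1) → (φ(0),φ(1)) = (1,4) ∈ E(G2) ✓
  (0,4) → (φ(0),φ(4)) = (0,1) ∈ E(G2) ✓
  (1,2) → (φ(1),φ(2)) = (3,4) ∈ E(G2) ✓
  (1,3) → (φ(1),φ(3)) = (2,4) ∈ E(G2) ✓
  (3,4) → (φ(3),φ(4)) = (0,2) ∈ E(G2) ✓
All 5 edges of G1 map to edges of G2, and |E(G1)| = |E(G2)| = 5, so φ is a bijection on edges as well as vertices. Hence G1 ≅ G2.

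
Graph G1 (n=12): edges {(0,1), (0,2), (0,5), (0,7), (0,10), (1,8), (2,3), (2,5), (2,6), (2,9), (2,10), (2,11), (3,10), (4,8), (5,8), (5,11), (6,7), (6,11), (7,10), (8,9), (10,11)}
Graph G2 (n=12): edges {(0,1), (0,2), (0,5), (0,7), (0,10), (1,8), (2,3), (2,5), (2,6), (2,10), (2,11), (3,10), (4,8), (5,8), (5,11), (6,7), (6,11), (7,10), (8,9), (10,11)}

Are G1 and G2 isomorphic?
No, not isomorphic

The graphs are NOT isomorphic.

Counting edges: G1 has 21 edge(s); G2 has 20 edge(s).
Edge count is an isomorphism invariant (a bijection on vertices induces a bijection on edges), so differing edge counts rule out isomorphism.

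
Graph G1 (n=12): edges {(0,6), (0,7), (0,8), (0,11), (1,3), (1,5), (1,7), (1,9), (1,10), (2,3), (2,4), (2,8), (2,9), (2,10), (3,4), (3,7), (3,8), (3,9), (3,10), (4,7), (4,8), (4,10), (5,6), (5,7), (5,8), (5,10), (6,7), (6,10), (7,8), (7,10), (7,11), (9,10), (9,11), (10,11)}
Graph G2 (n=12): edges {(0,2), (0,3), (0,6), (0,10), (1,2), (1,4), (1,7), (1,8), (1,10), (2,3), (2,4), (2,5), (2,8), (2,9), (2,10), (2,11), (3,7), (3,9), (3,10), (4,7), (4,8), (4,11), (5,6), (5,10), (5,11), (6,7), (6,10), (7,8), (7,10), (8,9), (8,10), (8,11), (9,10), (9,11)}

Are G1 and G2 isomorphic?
Yes, isomorphic

The graphs are isomorphic.
One valid mapping φ: V(G1) → V(G2): 0→6, 1→9, 2→4, 3→8, 4→1, 5→3, 6→0, 7→10, 8→7, 9→11, 10→2, 11→5

Verify φ preserves adjacency — for each edge of G1, its image is an edge of G2:
  (0,6) → (φ(0),φ(6)) = (0,6) ∈ E(G2) ✓
  (0,7) → (φ(0),φ(7)) = (6,10) ∈ E(G2) ✓
  (0,8) → (φ(0),φ(8)) = (6,7) ∈ E(G2) ✓
  (0,11) → (φ(0),φ(11)) = (5,6) ∈ E(G2) ✓
  (1,3) → (φ(1),φ(3)) = (8,9) ∈ E(G2) ✓
  (1,5) → (φ(1),φ(5)) = (3,9) ∈ E(G2) ✓
  (1,7) → (φ(1),φ(7)) = (9,10) ∈ E(G2) ✓
  (1,9) → (φ(1),φ(9)) = (9,11) ∈ E(G2) ✓
  (1,10) → (φ(1),φ(10)) = (2,9) ∈ E(G2) ✓
  (2,3) → (φ(2),φ(3)) = (4,8) ∈ E(G2) ✓
  (2,4) → (φ(2),φ(4)) = (1,4) ∈ E(G2) ✓
  (2,8) → (φ(2),φ(8)) = (4,7) ∈ E(G2) ✓
  (2,9) → (φ(2),φ(9)) = (4,11) ∈ E(G2) ✓
  (2,10) → (φ(2),φ(10)) = (2,4) ∈ E(G2) ✓
  (3,4) → (φ(3),φ(4)) = (1,8) ∈ E(G2) ✓
  (3,7) → (φ(3),φ(7)) = (8,10) ∈ E(G2) ✓
  (3,8) → (φ(3),φ(8)) = (7,8) ∈ E(G2) ✓
  (3,9) → (φ(3),φ(9)) = (8,11) ∈ E(G2) ✓
  (3,10) → (φ(3),φ(10)) = (2,8) ∈ E(G2) ✓
  (4,7) → (φ(4),φ(7)) = (1,10) ∈ E(G2) ✓
  (4,8) → (φ(4),φ(8)) = (1,7) ∈ E(G2) ✓
  (4,10) → (φ(4),φ(10)) = (1,2) ∈ E(G2) ✓
  (5,6) → (φ(5),φ(6)) = (0,3) ∈ E(G2) ✓
  (5,7) → (φ(5),φ(7)) = (3,10) ∈ E(G2) ✓
  (5,8) → (φ(5),φ(8)) = (3,7) ∈ E(G2) ✓
  (5,10) → (φ(5),φ(10)) = (2,3) ∈ E(G2) ✓
  (6,7) → (φ(6),φ(7)) = (0,10) ∈ E(G2) ✓
  (6,10) → (φ(6),φ(10)) = (0,2) ∈ E(G2) ✓
  (7,8) → (φ(7),φ(8)) = (7,10) ∈ E(G2) ✓
  (7,10) → (φ(7),φ(10)) = (2,10) ∈ E(G2) ✓
  (7,11) → (φ(7),φ(11)) = (5,10) ∈ E(G2) ✓
  (9,10) → (φ(9),φ(10)) = (2,11) ∈ E(G2) ✓
  (9,11) → (φ(9),φ(11)) = (5,11) ∈ E(G2) ✓
  (10,11) → (φ(10),φ(11)) = (2,5) ∈ E(G2) ✓
All 34 edges of G1 map to edges of G2, and |E(G1)| = |E(G2)| = 34, so φ is a bijection on edges as well as vertices. Hence G1 ≅ G2.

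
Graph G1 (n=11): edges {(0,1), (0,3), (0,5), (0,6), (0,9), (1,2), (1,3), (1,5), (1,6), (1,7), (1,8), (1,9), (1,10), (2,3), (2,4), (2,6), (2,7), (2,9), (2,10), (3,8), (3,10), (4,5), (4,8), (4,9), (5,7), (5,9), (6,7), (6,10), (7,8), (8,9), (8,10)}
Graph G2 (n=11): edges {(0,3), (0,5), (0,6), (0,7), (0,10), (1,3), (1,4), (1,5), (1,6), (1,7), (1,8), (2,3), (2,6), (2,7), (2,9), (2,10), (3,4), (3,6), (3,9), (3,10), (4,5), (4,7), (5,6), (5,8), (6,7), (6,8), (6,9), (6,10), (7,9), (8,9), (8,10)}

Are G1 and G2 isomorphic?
Yes, isomorphic

The graphs are isomorphic.
One valid mapping φ: V(G1) → V(G2): 0→8, 1→6, 2→3, 3→9, 4→4, 5→5, 6→10, 7→0, 8→7, 9→1, 10→2

Verify φ preserves adjacency — for each edge of G1, its image is an edge of G2:
  (0,1) → (φ(0),φ(1)) = (6,8) ∈ E(G2) ✓
  (0,3) → (φ(0),φ(3)) = (8,9) ∈ E(G2) ✓
  (0,5) → (φ(0),φ(5)) = (5,8) ∈ E(G2) ✓
  (0,6) → (φ(0),φ(6)) = (8,10) ∈ E(G2) ✓
  (0,9) → (φ(0),φ(9)) = (1,8) ∈ E(G2) ✓
  (1,2) → (φ(1),φ(2)) = (3,6) ∈ E(G2) ✓
  (1,3) → (φ(1),φ(3)) = (6,9) ∈ E(G2) ✓
  (1,5) → (φ(1),φ(5)) = (5,6) ∈ E(G2) ✓
  (1,6) → (φ(1),φ(6)) = (6,10) ∈ E(G2) ✓
  (1,7) → (φ(1),φ(7)) = (0,6) ∈ E(G2) ✓
  (1,8) → (φ(1),φ(8)) = (6,7) ∈ E(G2) ✓
  (1,9) → (φ(1),φ(9)) = (1,6) ∈ E(G2) ✓
  (1,10) → (φ(1),φ(10)) = (2,6) ∈ E(G2) ✓
  (2,3) → (φ(2),φ(3)) = (3,9) ∈ E(G2) ✓
  (2,4) → (φ(2),φ(4)) = (3,4) ∈ E(G2) ✓
  (2,6) → (φ(2),φ(6)) = (3,10) ∈ E(G2) ✓
  (2,7) → (φ(2),φ(7)) = (0,3) ∈ E(G2) ✓
  (2,9) → (φ(2),φ(9)) = (1,3) ∈ E(G2) ✓
  (2,10) → (φ(2),φ(10)) = (2,3) ∈ E(G2) ✓
  (3,8) → (φ(3),φ(8)) = (7,9) ∈ E(G2) ✓
  (3,10) → (φ(3),φ(10)) = (2,9) ∈ E(G2) ✓
  (4,5) → (φ(4),φ(5)) = (4,5) ∈ E(G2) ✓
  (4,8) → (φ(4),φ(8)) = (4,7) ∈ E(G2) ✓
  (4,9) → (φ(4),φ(9)) = (1,4) ∈ E(G2) ✓
  (5,7) → (φ(5),φ(7)) = (0,5) ∈ E(G2) ✓
  (5,9) → (φ(5),φ(9)) = (1,5) ∈ E(G2) ✓
  (6,7) → (φ(6),φ(7)) = (0,10) ∈ E(G2) ✓
  (6,10) → (φ(6),φ(10)) = (2,10) ∈ E(G2) ✓
  (7,8) → (φ(7),φ(8)) = (0,7) ∈ E(G2) ✓
  (8,9) → (φ(8),φ(9)) = (1,7) ∈ E(G2) ✓
  (8,10) → (φ(8),φ(10)) = (2,7) ∈ E(G2) ✓
All 31 edges of G1 map to edges of G2, and |E(G1)| = |E(G2)| = 31, so φ is a bijection on edges as well as vertices. Hence G1 ≅ G2.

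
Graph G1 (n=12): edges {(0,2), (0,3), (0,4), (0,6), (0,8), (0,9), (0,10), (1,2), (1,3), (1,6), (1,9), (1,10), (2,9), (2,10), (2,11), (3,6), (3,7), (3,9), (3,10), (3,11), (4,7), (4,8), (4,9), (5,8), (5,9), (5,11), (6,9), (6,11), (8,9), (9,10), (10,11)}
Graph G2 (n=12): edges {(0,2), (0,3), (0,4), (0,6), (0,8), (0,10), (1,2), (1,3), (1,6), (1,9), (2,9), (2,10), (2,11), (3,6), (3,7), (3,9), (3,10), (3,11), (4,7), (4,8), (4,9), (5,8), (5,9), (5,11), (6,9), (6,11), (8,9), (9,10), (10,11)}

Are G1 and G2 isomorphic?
No, not isomorphic

The graphs are NOT isomorphic.

Counting edges: G1 has 31 edge(s); G2 has 29 edge(s).
Edge count is an isomorphism invariant (a bijection on vertices induces a bijection on edges), so differing edge counts rule out isomorphism.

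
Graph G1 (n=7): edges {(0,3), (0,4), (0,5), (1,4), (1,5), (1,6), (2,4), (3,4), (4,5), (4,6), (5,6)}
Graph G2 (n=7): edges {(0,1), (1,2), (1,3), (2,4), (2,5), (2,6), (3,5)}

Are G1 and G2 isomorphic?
No, not isomorphic

The graphs are NOT isomorphic.

Counting triangles (3-cliques): G1 has 6, G2 has 0.
Triangle count is an isomorphism invariant, so differing triangle counts rule out isomorphism.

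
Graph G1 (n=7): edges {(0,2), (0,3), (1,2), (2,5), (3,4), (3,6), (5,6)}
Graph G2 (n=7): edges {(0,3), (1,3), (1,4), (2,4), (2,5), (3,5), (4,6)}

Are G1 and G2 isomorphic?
Yes, isomorphic

The graphs are isomorphic.
One valid mapping φ: V(G1) → V(G2): 0→1, 1→6, 2→4, 3→3, 4→0, 5→2, 6→5

Verify φ preserves adjacency — for each edge of G1, its image is an edge of G2:
  (0,2) → (φ(0),φ(2)) = (1,4) ∈ E(G2) ✓
  (0,3) → (φ(0),φ(3)) = (1,3) ∈ E(G2) ✓
  (1,2) → (φ(1),φ(2)) = (4,6) ∈ E(G2) ✓
  (2,5) → (φ(2),φ(5)) = (2,4) ∈ E(G2) ✓
  (3,4) → (φ(3),φ(4)) = (0,3) ∈ E(G2) ✓
  (3,6) → (φ(3),φ(6)) = (3,5) ∈ E(G2) ✓
  (5,6) → (φ(5),φ(6)) = (2,5) ∈ E(G2) ✓
All 7 edges of G1 map to edges of G2, and |E(G1)| = |E(G2)| = 7, so φ is a bijection on edges as well as vertices. Hence G1 ≅ G2.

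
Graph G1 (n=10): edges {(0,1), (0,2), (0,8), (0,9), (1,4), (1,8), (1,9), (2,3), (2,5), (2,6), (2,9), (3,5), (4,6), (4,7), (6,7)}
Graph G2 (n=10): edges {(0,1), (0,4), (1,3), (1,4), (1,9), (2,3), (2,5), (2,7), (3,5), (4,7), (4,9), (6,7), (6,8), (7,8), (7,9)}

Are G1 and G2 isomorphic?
Yes, isomorphic

The graphs are isomorphic.
One valid mapping φ: V(G1) → V(G2): 0→4, 1→1, 2→7, 3→8, 4→3, 5→6, 6→2, 7→5, 8→0, 9→9

Verify φ preserves adjacency — for each edge of G1, its image is an edge of G2:
  (0,1) → (φ(0),φ(1)) = (1,4) ∈ E(G2) ✓
  (0,2) → (φ(0),φ(2)) = (4,7) ∈ E(G2) ✓
  (0,8) → (φ(0),φ(8)) = (0,4) ∈ E(G2) ✓
  (0,9) → (φ(0),φ(9)) = (4,9) ∈ E(G2) ✓
  (1,4) → (φ(1),φ(4)) = (1,3) ∈ E(G2) ✓
  (1,8) → (φ(1),φ(8)) = (0,1) ∈ E(G2) ✓
  (1,9) → (φ(1),φ(9)) = (1,9) ∈ E(G2) ✓
  (2,3) → (φ(2),φ(3)) = (7,8) ∈ E(G2) ✓
  (2,5) → (φ(2),φ(5)) = (6,7) ∈ E(G2) ✓
  (2,6) → (φ(2),φ(6)) = (2,7) ∈ E(G2) ✓
  (2,9) → (φ(2),φ(9)) = (7,9) ∈ E(G2) ✓
  (3,5) → (φ(3),φ(5)) = (6,8) ∈ E(G2) ✓
  (4,6) → (φ(4),φ(6)) = (2,3) ∈ E(G2) ✓
  (4,7) → (φ(4),φ(7)) = (3,5) ∈ E(G2) ✓
  (6,7) → (φ(6),φ(7)) = (2,5) ∈ E(G2) ✓
All 15 edges of G1 map to edges of G2, and |E(G1)| = |E(G2)| = 15, so φ is a bijection on edges as well as vertices. Hence G1 ≅ G2.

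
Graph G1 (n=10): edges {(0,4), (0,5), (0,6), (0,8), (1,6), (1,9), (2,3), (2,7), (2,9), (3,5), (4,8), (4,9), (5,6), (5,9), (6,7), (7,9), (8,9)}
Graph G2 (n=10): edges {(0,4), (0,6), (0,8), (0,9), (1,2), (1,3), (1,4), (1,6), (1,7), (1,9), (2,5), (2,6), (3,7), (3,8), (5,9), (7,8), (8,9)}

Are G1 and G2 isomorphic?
Yes, isomorphic

The graphs are isomorphic.
One valid mapping φ: V(G1) → V(G2): 0→8, 1→4, 2→2, 3→5, 4→7, 5→9, 6→0, 7→6, 8→3, 9→1

Verify φ preserves adjacency — for each edge of G1, its image is an edge of G2:
  (0,4) → (φ(0),φ(4)) = (7,8) ∈ E(G2) ✓
  (0,5) → (φ(0),φ(5)) = (8,9) ∈ E(G2) ✓
  (0,6) → (φ(0),φ(6)) = (0,8) ∈ E(G2) ✓
  (0,8) → (φ(0),φ(8)) = (3,8) ∈ E(G2) ✓
  (1,6) → (φ(1),φ(6)) = (0,4) ∈ E(G2) ✓
  (1,9) → (φ(1),φ(9)) = (1,4) ∈ E(G2) ✓
  (2,3) → (φ(2),φ(3)) = (2,5) ∈ E(G2) ✓
  (2,7) → (φ(2),φ(7)) = (2,6) ∈ E(G2) ✓
  (2,9) → (φ(2),φ(9)) = (1,2) ∈ E(G2) ✓
  (3,5) → (φ(3),φ(5)) = (5,9) ∈ E(G2) ✓
  (4,8) → (φ(4),φ(8)) = (3,7) ∈ E(G2) ✓
  (4,9) → (φ(4),φ(9)) = (1,7) ∈ E(G2) ✓
  (5,6) → (φ(5),φ(6)) = (0,9) ∈ E(G2) ✓
  (5,9) → (φ(5),φ(9)) = (1,9) ∈ E(G2) ✓
  (6,7) → (φ(6),φ(7)) = (0,6) ∈ E(G2) ✓
  (7,9) → (φ(7),φ(9)) = (1,6) ∈ E(G2) ✓
  (8,9) → (φ(8),φ(9)) = (1,3) ∈ E(G2) ✓
All 17 edges of G1 map to edges of G2, and |E(G1)| = |E(G2)| = 17, so φ is a bijection on edges as well as vertices. Hence G1 ≅ G2.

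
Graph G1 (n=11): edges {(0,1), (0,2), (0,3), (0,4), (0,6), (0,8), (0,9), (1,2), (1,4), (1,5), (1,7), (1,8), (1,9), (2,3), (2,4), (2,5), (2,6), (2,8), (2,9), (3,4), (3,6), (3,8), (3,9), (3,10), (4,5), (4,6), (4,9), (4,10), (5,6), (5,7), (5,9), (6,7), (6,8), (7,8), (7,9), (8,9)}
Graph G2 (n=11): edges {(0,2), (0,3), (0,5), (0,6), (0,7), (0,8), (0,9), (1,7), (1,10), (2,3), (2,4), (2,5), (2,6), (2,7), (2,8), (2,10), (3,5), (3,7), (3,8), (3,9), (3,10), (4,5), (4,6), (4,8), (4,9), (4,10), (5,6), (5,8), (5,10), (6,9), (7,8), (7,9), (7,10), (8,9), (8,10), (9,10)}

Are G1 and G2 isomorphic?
Yes, isomorphic

The graphs are isomorphic.
One valid mapping φ: V(G1) → V(G2): 0→3, 1→5, 2→8, 3→7, 4→10, 5→4, 6→9, 7→6, 8→0, 9→2, 10→1

Verify φ preserves adjacency — for each edge of G1, its image is an edge of G2:
  (0,1) → (φ(0),φ(1)) = (3,5) ∈ E(G2) ✓
  (0,2) → (φ(0),φ(2)) = (3,8) ∈ E(G2) ✓
  (0,3) → (φ(0),φ(3)) = (3,7) ∈ E(G2) ✓
  (0,4) → (φ(0),φ(4)) = (3,10) ∈ E(G2) ✓
  (0,6) → (φ(0),φ(6)) = (3,9) ∈ E(G2) ✓
  (0,8) → (φ(0),φ(8)) = (0,3) ∈ E(G2) ✓
  (0,9) → (φ(0),φ(9)) = (2,3) ∈ E(G2) ✓
  (1,2) → (φ(1),φ(2)) = (5,8) ∈ E(G2) ✓
  (1,4) → (φ(1),φ(4)) = (5,10) ∈ E(G2) ✓
  (1,5) → (φ(1),φ(5)) = (4,5) ∈ E(G2) ✓
  (1,7) → (φ(1),φ(7)) = (5,6) ∈ E(G2) ✓
  (1,8) → (φ(1),φ(8)) = (0,5) ∈ E(G2) ✓
  (1,9) → (φ(1),φ(9)) = (2,5) ∈ E(G2) ✓
  (2,3) → (φ(2),φ(3)) = (7,8) ∈ E(G2) ✓
  (2,4) → (φ(2),φ(4)) = (8,10) ∈ E(G2) ✓
  (2,5) → (φ(2),φ(5)) = (4,8) ∈ E(G2) ✓
  (2,6) → (φ(2),φ(6)) = (8,9) ∈ E(G2) ✓
  (2,8) → (φ(2),φ(8)) = (0,8) ∈ E(G2) ✓
  (2,9) → (φ(2),φ(9)) = (2,8) ∈ E(G2) ✓
  (3,4) → (φ(3),φ(4)) = (7,10) ∈ E(G2) ✓
  (3,6) → (φ(3),φ(6)) = (7,9) ∈ E(G2) ✓
  (3,8) → (φ(3),φ(8)) = (0,7) ∈ E(G2) ✓
  (3,9) → (φ(3),φ(9)) = (2,7) ∈ E(G2) ✓
  (3,10) → (φ(3),φ(10)) = (1,7) ∈ E(G2) ✓
  (4,5) → (φ(4),φ(5)) = (4,10) ∈ E(G2) ✓
  (4,6) → (φ(4),φ(6)) = (9,10) ∈ E(G2) ✓
  (4,9) → (φ(4),φ(9)) = (2,10) ∈ E(G2) ✓
  (4,10) → (φ(4),φ(10)) = (1,10) ∈ E(G2) ✓
  (5,6) → (φ(5),φ(6)) = (4,9) ∈ E(G2) ✓
  (5,7) → (φ(5),φ(7)) = (4,6) ∈ E(G2) ✓
  (5,9) → (φ(5),φ(9)) = (2,4) ∈ E(G2) ✓
  (6,7) → (φ(6),φ(7)) = (6,9) ∈ E(G2) ✓
  (6,8) → (φ(6),φ(8)) = (0,9) ∈ E(G2) ✓
  (7,8) → (φ(7),φ(8)) = (0,6) ∈ E(G2) ✓
  (7,9) → (φ(7),φ(9)) = (2,6) ∈ E(G2) ✓
  (8,9) → (φ(8),φ(9)) = (0,2) ∈ E(G2) ✓
All 36 edges of G1 map to edges of G2, and |E(G1)| = |E(G2)| = 36, so φ is a bijection on edges as well as vertices. Hence G1 ≅ G2.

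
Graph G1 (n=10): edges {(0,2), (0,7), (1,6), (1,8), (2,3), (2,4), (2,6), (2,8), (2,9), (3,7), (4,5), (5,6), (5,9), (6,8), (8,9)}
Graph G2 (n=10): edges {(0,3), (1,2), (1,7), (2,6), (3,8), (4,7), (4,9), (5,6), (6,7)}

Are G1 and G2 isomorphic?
No, not isomorphic

The graphs are NOT isomorphic.

Connected components of G1: 1 component(s) with vertex sets [[0, 1, 2, 3, 4, 5, 6, 7, 8, 9]], sizes [10].
Connected components of G2: 2 component(s) with vertex sets [[0, 3, 8], [1, 2, 4, 5, 6, 7, 9]], sizes [3, 7].
The number of connected components (and the multiset of component sizes) is an isomorphism invariant — an isomorphism maps each component of G1 bijectively onto a component of G2. Since G1 has 1 component(s) and G2 has 2, they cannot be isomorphic.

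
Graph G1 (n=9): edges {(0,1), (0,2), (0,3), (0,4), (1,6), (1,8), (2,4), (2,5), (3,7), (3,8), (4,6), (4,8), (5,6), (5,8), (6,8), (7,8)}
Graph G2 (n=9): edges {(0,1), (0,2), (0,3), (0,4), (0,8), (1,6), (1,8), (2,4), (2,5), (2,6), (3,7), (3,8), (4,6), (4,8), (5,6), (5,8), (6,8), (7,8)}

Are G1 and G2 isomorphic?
No, not isomorphic

The graphs are NOT isomorphic.

Counting edges: G1 has 16 edge(s); G2 has 18 edge(s).
Edge count is an isomorphism invariant (a bijection on vertices induces a bijection on edges), so differing edge counts rule out isomorphism.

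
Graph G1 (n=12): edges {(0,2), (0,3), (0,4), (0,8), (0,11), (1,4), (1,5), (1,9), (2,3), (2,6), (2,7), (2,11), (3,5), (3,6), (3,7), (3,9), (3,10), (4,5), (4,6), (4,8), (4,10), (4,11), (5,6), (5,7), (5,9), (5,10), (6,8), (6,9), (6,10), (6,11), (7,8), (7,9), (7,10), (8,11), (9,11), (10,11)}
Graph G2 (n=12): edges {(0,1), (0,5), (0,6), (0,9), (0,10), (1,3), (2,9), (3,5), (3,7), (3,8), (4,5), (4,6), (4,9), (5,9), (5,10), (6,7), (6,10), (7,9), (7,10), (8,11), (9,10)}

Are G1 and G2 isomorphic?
No, not isomorphic

The graphs are NOT isomorphic.

Degrees in G1: deg(0)=5, deg(1)=3, deg(2)=5, deg(3)=7, deg(4)=7, deg(5)=7, deg(6)=8, deg(7)=6, deg(8)=5, deg(9)=6, deg(10)=6, deg(11)=7.
Sorted degree sequence of G1: [8, 7, 7, 7, 7, 6, 6, 6, 5, 5, 5, 3].
Degrees in G2: deg(0)=5, deg(1)=2, deg(2)=1, deg(3)=4, deg(4)=3, deg(5)=5, deg(6)=4, deg(7)=4, deg(8)=2, deg(9)=6, deg(10)=5, deg(11)=1.
Sorted degree sequence of G2: [6, 5, 5, 5, 4, 4, 4, 3, 2, 2, 1, 1].
The (sorted) degree sequence is an isomorphism invariant, so since G1 and G2 have different degree sequences they cannot be isomorphic.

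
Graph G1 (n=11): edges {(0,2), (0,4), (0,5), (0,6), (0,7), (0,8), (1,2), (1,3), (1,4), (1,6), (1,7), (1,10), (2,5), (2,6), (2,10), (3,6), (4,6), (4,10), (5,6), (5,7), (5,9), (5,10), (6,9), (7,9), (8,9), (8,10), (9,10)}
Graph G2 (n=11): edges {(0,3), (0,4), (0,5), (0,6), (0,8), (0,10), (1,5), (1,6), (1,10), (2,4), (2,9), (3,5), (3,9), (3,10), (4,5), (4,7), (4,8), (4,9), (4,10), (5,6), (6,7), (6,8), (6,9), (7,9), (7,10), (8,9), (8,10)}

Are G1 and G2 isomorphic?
Yes, isomorphic

The graphs are isomorphic.
One valid mapping φ: V(G1) → V(G2): 0→10, 1→9, 2→8, 3→2, 4→7, 5→0, 6→4, 7→3, 8→1, 9→5, 10→6

Verify φ preserves adjacency — for each edge of G1, its image is an edge of G2:
  (0,2) → (φ(0),φ(2)) = (8,10) ∈ E(G2) ✓
  (0,4) → (φ(0),φ(4)) = (7,10) ∈ E(G2) ✓
  (0,5) → (φ(0),φ(5)) = (0,10) ∈ E(G2) ✓
  (0,6) → (φ(0),φ(6)) = (4,10) ∈ E(G2) ✓
  (0,7) → (φ(0),φ(7)) = (3,10) ∈ E(G2) ✓
  (0,8) → (φ(0),φ(8)) = (1,10) ∈ E(G2) ✓
  (1,2) → (φ(1),φ(2)) = (8,9) ∈ E(G2) ✓
  (1,3) → (φ(1),φ(3)) = (2,9) ∈ E(G2) ✓
  (1,4) → (φ(1),φ(4)) = (7,9) ∈ E(G2) ✓
  (1,6) → (φ(1),φ(6)) = (4,9) ∈ E(G2) ✓
  (1,7) → (φ(1),φ(7)) = (3,9) ∈ E(G2) ✓
  (1,10) → (φ(1),φ(10)) = (6,9) ∈ E(G2) ✓
  (2,5) → (φ(2),φ(5)) = (0,8) ∈ E(G2) ✓
  (2,6) → (φ(2),φ(6)) = (4,8) ∈ E(G2) ✓
  (2,10) → (φ(2),φ(10)) = (6,8) ∈ E(G2) ✓
  (3,6) → (φ(3),φ(6)) = (2,4) ∈ E(G2) ✓
  (4,6) → (φ(4),φ(6)) = (4,7) ∈ E(G2) ✓
  (4,10) → (φ(4),φ(10)) = (6,7) ∈ E(G2) ✓
  (5,6) → (φ(5),φ(6)) = (0,4) ∈ E(G2) ✓
  (5,7) → (φ(5),φ(7)) = (0,3) ∈ E(G2) ✓
  (5,9) → (φ(5),φ(9)) = (0,5) ∈ E(G2) ✓
  (5,10) → (φ(5),φ(10)) = (0,6) ∈ E(G2) ✓
  (6,9) → (φ(6),φ(9)) = (4,5) ∈ E(G2) ✓
  (7,9) → (φ(7),φ(9)) = (3,5) ∈ E(G2) ✓
  (8,9) → (φ(8),φ(9)) = (1,5) ∈ E(G2) ✓
  (8,10) → (φ(8),φ(10)) = (1,6) ∈ E(G2) ✓
  (9,10) → (φ(9),φ(10)) = (5,6) ∈ E(G2) ✓
All 27 edges of G1 map to edges of G2, and |E(G1)| = |E(G2)| = 27, so φ is a bijection on edges as well as vertices. Hence G1 ≅ G2.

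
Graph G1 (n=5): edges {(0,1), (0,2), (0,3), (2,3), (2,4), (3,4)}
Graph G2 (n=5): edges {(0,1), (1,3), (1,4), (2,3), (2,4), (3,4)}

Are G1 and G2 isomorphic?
Yes, isomorphic

The graphs are isomorphic.
One valid mapping φ: V(G1) → V(G2): 0→1, 1→0, 2→3, 3→4, 4→2

Verify φ preserves adjacency — for each edge of G1, its image is an edge of G2:
  (0,1) → (φ(0),φ(1)) = (0,1) ∈ E(G2) ✓
  (0,2) → (φ(0),φ(2)) = (1,3) ∈ E(G2) ✓
  (0,3) → (φ(0),φ(3)) = (1,4) ∈ E(G2) ✓
  (2,3) → (φ(2),φ(3)) = (3,4) ∈ E(G2) ✓
  (2,4) → (φ(2),φ(4)) = (2,3) ∈ E(G2) ✓
  (3,4) → (φ(3),φ(4)) = (2,4) ∈ E(G2) ✓
All 6 edges of G1 map to edges of G2, and |E(G1)| = |E(G2)| = 6, so φ is a bijection on edges as well as vertices. Hence G1 ≅ G2.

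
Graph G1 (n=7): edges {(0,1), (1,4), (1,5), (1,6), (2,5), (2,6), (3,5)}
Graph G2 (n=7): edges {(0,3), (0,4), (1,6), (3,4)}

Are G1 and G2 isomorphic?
No, not isomorphic

The graphs are NOT isomorphic.

Connected components of G1: 1 component(s) with vertex sets [[0, 1, 2, 3, 4, 5, 6]], sizes [7].
Connected components of G2: 4 component(s) with vertex sets [[2], [5], [1, 6], [0, 3, 4]], sizes [1, 1, 2, 3].
The number of connected components (and the multiset of component sizes) is an isomorphism invariant — an isomorphism maps each component of G1 bijectively onto a component of G2. Since G1 has 1 component(s) and G2 has 4, they cannot be isomorphic.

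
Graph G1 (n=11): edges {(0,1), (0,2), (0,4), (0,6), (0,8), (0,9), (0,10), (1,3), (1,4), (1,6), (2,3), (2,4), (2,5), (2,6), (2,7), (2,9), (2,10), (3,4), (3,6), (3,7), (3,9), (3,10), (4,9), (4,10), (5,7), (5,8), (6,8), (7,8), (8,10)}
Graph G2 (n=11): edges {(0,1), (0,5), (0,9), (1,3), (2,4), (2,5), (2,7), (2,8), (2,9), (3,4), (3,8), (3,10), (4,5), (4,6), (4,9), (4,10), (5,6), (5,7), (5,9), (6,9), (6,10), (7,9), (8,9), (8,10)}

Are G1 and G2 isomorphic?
No, not isomorphic

The graphs are NOT isomorphic.

Degrees in G1: deg(0)=7, deg(1)=4, deg(2)=8, deg(3)=7, deg(4)=6, deg(5)=3, deg(6)=5, deg(7)=4, deg(8)=5, deg(9)=4, deg(10)=5.
Sorted degree sequence of G1: [8, 7, 7, 6, 5, 5, 5, 4, 4, 4, 3].
Degrees in G2: deg(0)=3, deg(1)=2, deg(2)=5, deg(3)=4, deg(4)=6, deg(5)=6, deg(6)=4, deg(7)=3, deg(8)=4, deg(9)=7, deg(10)=4.
Sorted degree sequence of G2: [7, 6, 6, 5, 4, 4, 4, 4, 3, 3, 2].
The (sorted) degree sequence is an isomorphism invariant, so since G1 and G2 have different degree sequences they cannot be isomorphic.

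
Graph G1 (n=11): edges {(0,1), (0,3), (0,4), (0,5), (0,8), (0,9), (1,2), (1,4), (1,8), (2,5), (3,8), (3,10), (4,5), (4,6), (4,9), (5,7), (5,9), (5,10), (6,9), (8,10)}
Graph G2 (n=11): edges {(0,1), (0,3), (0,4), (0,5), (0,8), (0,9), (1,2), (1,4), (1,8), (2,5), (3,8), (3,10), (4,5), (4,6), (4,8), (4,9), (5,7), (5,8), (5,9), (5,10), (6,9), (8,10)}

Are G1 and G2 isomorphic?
No, not isomorphic

The graphs are NOT isomorphic.

Counting edges: G1 has 20 edge(s); G2 has 22 edge(s).
Edge count is an isomorphism invariant (a bijection on vertices induces a bijection on edges), so differing edge counts rule out isomorphism.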